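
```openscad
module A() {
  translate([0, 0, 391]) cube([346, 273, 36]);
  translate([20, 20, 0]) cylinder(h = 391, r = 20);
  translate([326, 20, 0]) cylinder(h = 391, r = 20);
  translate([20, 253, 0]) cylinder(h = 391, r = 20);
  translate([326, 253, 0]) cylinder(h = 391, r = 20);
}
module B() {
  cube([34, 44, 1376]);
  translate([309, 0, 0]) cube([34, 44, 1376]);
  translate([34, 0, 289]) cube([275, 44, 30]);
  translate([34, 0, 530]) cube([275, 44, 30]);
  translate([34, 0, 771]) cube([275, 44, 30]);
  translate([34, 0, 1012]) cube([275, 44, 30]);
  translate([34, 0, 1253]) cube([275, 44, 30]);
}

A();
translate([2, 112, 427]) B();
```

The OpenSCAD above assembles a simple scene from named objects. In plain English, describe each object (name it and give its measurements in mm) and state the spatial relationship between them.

A is a four-legged stool. The seat is 346×273 mm, 36 mm thick, top at z = 427 mm. It stands on four round legs, each 40 mm in diameter, from z = 0 to the seat underside, each leg's axis is inset half a diameter from the nearest pair of seat edges (so the leg's bounding box is flush with the corner).

B is a straight ladder. Two 34×44 mm vertical rails, 1376 mm tall, stand 343 mm apart (outside-to-outside) with their front faces coplanar on the −y side. 5 rungs, each 44 mm deep and 30 mm tall, span between the inner faces of the rails, front faces flush with the rails. The lowest rung's underside is at z = 289 mm and rungs are spaced 241 mm apart (underside to underside).

The ladder is on top of the stool.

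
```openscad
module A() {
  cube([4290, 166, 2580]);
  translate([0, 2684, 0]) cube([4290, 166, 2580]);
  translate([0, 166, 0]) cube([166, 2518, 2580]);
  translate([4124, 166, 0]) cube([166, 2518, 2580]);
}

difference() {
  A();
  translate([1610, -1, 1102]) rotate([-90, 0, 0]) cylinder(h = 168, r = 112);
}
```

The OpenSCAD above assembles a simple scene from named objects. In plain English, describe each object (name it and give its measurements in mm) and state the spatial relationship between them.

A is a box-shaped house frame (walls only): outside footprint 4290×2850 mm, wall height 2580 mm, wall thickness 166 mm. The two y-facing walls run the full x-width; the two x-facing walls fit between the inner faces of the y-facing walls.

The house frame has a circular hole of radius 112 mm through its front wall, centred at (x = 1610, z = 1102).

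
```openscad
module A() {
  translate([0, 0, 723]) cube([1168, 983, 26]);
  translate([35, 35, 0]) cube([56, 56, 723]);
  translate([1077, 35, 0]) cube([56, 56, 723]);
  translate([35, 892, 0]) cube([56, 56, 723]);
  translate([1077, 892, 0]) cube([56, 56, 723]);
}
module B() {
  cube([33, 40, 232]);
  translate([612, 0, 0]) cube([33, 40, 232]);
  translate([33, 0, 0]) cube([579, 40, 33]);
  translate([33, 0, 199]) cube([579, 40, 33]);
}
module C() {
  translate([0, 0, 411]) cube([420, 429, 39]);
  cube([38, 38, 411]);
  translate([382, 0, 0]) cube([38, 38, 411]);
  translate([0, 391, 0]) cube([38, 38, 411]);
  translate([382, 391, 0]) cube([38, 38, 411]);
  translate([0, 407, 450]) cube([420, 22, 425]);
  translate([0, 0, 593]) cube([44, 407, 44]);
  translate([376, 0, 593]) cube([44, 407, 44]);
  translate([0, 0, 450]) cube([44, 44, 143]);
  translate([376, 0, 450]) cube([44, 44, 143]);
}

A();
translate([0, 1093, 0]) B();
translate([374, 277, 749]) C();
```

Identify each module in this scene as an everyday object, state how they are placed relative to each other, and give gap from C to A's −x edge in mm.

The chair's min-x is at 374; the table's min-x is 0; gap = 374 mm.

A is a table. B is a picture frame. C is a chair. The picture frame is on the floor beside the table on its +y side. The chair is on top of the table, centred. The gap from the chair to the table's −x edge is 374 mm.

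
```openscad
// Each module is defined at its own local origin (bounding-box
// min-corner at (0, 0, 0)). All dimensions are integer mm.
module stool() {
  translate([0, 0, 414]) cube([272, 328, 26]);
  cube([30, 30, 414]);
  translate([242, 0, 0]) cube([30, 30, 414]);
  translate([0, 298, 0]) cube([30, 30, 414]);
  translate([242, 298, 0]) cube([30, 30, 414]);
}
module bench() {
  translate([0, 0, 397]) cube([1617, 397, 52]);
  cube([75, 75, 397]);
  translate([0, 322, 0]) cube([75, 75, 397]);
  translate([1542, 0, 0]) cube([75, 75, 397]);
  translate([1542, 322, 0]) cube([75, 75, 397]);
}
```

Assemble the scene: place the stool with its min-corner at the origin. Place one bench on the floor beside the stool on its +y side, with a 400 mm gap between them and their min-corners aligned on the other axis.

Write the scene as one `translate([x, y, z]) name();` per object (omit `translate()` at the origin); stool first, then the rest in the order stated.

stool();
translate([0, 728, 0]) bench();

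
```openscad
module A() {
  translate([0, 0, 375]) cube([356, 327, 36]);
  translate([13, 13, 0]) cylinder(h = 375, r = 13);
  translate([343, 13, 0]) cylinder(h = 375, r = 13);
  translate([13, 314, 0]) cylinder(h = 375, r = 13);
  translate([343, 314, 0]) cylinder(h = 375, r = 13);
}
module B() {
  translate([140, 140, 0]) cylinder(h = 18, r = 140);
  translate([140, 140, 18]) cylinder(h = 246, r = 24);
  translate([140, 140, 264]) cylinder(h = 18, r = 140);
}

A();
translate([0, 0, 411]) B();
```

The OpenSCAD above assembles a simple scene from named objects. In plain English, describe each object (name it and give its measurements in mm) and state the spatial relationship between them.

A is a four-legged stool. The seat is a 356×327×36 mm slab whose top surface is at z = 411 mm; four round legs, each 26 mm in diameter, run from the floor (z = 0) to the underside of the seat, each leg's axis is inset half a diameter from the nearest pair of seat edges (so the leg's bounding box is flush with the corner).

B is a spool: two coaxial disc flanges of radius 140 mm and thickness 18 mm, joined by a core cylinder of radius 24 mm and height 246 mm. The lower flange rests on z = 0 and the three cylinders share a vertical axis.

The spool is on top of the stool.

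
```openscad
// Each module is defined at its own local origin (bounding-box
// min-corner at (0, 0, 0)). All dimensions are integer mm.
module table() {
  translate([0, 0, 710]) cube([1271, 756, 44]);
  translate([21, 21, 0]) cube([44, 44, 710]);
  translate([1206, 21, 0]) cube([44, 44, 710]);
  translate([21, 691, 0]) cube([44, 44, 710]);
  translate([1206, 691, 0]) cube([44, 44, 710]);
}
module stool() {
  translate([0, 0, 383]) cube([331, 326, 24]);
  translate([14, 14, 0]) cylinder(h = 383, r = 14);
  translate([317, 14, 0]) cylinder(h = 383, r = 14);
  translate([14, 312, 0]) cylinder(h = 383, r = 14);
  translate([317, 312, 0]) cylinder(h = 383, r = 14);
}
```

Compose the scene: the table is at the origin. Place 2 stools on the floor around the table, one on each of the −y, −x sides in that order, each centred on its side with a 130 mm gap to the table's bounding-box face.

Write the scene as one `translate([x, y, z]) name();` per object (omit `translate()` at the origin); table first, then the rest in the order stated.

table();
translate([470, -456, 0]) stool();
translate([-461, 215, 0]) stool();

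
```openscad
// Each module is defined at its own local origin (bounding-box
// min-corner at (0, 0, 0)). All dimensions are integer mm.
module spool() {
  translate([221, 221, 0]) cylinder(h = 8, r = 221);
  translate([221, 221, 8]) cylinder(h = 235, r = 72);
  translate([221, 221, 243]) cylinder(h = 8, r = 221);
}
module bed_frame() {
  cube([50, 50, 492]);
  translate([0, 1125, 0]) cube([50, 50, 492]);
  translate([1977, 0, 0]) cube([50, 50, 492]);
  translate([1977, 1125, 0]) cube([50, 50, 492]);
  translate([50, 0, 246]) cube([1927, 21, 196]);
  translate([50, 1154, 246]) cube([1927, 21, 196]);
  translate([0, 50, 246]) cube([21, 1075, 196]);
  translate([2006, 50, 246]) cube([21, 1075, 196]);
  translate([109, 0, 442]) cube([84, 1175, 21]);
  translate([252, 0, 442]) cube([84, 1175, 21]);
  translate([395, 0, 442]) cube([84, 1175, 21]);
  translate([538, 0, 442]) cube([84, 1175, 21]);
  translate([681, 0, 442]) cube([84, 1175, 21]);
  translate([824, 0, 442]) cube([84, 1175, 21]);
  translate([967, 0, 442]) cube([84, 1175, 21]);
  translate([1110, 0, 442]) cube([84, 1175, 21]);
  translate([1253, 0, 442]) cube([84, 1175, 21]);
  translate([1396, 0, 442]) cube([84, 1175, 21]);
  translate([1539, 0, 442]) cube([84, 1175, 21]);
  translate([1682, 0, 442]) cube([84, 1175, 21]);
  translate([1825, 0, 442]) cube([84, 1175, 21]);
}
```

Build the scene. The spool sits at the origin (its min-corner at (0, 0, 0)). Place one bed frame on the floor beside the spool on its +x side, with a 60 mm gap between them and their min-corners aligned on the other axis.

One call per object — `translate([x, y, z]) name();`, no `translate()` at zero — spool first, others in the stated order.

spool();
translate([502, 0, 0]) bed_frame();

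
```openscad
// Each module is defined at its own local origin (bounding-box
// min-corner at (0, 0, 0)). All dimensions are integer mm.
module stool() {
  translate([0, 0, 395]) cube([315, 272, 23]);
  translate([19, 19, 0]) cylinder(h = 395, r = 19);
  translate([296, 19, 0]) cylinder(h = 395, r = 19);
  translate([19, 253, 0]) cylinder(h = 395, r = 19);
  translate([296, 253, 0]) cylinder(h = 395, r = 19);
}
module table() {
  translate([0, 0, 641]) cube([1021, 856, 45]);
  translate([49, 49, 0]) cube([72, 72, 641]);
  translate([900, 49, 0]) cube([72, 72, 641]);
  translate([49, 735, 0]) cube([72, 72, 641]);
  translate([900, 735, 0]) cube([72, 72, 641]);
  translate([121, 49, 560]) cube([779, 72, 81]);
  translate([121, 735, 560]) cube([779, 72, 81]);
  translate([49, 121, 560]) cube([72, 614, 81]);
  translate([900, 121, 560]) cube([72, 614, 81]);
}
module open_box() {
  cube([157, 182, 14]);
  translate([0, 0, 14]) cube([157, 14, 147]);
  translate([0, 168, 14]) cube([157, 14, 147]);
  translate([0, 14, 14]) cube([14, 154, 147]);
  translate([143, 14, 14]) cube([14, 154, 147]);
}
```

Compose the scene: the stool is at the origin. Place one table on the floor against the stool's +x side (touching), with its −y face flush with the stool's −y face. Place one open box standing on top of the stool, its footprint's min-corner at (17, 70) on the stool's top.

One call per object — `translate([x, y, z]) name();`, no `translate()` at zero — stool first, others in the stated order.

stool();
translate([315, 0, 0]) table();
translate([17, 70, 418]) open_box();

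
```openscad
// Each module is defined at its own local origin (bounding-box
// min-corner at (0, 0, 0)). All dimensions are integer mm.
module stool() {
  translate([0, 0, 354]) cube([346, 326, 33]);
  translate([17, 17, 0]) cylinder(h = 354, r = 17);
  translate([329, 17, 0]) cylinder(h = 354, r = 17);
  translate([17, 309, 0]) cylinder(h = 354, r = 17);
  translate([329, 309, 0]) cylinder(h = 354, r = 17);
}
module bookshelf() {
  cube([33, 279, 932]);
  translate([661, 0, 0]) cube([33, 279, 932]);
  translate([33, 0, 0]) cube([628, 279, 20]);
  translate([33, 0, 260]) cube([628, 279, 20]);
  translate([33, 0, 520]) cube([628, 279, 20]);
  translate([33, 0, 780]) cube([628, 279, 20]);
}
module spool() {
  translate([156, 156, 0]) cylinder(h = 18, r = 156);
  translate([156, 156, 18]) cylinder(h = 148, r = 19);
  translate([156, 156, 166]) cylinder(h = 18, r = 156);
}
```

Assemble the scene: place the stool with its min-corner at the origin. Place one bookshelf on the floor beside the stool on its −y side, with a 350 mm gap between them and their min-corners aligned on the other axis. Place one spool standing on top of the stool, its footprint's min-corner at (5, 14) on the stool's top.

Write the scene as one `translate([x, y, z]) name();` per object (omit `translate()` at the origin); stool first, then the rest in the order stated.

stool();
translate([0, -629, 0]) bookshelf();
translate([5, 14, 387]) spool();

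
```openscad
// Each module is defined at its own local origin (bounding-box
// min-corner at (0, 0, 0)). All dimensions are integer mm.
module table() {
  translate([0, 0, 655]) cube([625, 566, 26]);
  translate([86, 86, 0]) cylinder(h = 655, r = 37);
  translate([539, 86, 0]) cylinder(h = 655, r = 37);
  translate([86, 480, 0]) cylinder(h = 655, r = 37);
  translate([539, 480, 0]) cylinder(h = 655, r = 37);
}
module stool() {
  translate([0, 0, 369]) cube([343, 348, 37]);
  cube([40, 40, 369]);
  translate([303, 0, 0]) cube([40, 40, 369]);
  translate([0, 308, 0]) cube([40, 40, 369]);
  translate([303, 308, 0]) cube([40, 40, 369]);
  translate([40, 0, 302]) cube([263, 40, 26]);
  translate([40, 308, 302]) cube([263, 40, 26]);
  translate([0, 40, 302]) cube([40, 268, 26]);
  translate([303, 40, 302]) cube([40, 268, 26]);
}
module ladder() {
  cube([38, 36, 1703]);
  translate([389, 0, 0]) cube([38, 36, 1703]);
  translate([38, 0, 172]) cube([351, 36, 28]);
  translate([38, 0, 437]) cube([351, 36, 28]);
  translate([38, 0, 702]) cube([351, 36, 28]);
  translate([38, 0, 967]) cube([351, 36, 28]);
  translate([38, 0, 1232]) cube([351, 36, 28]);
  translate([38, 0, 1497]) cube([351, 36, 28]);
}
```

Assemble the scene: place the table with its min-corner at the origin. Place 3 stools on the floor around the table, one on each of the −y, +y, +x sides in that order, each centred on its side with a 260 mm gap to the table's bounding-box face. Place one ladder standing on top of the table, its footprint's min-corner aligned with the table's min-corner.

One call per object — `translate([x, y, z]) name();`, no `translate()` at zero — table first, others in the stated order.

table();
translate([141, -608, 0]) stool();
translate([141, 826, 0]) stool();
translate([885, 109, 0]) stool();
translate([0, 0, 681]) ladder();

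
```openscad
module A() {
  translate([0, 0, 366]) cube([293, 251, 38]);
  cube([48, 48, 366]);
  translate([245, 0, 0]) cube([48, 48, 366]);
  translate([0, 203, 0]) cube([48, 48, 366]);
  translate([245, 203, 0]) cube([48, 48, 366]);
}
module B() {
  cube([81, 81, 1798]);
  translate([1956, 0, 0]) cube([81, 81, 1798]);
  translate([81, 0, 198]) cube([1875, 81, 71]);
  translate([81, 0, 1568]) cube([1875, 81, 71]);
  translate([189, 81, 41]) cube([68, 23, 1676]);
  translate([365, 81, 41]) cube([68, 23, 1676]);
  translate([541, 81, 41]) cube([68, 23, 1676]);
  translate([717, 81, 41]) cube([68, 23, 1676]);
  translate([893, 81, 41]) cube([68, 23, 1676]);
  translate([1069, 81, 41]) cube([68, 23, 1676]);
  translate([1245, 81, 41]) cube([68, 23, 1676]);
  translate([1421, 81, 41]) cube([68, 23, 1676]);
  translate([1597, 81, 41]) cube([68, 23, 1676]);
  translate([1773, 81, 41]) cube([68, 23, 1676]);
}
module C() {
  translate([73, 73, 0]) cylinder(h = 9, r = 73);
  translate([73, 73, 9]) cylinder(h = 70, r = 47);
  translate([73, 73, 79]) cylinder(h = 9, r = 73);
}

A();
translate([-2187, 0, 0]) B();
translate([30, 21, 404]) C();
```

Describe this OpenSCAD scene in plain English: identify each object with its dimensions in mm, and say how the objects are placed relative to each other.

A is a four-legged stool. The seat is 293×251 mm, 38 mm thick, top at z = 404 mm. It stands on four square legs, each 48×48 mm in cross-section, from z = 0 to the seat underside, each flush with a corner of the seat.

B is a fence section. Two 81×81 mm posts, 1798 mm tall, stand on the floor with a clear span of 1875 mm between their inner faces. Two horizontal rails of 81×71 mm section span the gap between the posts with their undersides at z = 198 mm and z = 1568 mm, flush with the posts' −y face. 10 pickets, each 68 mm wide, 23 mm thick and 1676 mm tall, are fixed to the +y face of the rails with their bottoms at z = 41 mm, evenly spaced across the span with equal gaps (rounded down to the nearest mm) at the −x end and between each pair — any rounding remainder accumulates at the +x end.

C is a spool: two coaxial disc flanges of radius 73 mm and thickness 9 mm, joined by a core cylinder of radius 47 mm and height 70 mm. The lower flange rests on z = 0 and the three cylinders share a vertical axis.

The fence section is on the floor beside the stool on its −x side. The spool is on top of the stool.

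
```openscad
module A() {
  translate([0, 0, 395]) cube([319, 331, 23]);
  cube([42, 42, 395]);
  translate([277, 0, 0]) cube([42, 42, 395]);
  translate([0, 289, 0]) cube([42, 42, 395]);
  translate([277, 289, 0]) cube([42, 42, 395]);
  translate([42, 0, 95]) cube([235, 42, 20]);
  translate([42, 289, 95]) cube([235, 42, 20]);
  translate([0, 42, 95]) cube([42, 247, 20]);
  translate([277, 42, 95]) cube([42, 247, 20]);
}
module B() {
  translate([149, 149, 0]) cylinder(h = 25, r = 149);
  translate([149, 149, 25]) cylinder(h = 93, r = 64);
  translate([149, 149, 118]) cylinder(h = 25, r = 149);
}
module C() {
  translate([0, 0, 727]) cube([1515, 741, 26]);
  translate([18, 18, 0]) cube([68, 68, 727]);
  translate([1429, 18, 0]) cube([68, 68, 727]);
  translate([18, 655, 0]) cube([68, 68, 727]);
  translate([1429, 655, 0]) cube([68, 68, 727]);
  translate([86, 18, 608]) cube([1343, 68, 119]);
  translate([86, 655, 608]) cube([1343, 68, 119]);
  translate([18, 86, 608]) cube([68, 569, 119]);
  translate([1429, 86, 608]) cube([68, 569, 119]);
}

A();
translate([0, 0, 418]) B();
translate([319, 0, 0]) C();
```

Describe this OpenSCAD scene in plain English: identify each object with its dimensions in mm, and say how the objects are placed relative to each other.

A is a simple wooden stool: a rectangular seat 319 mm (x) by 331 mm (y), 23 mm thick, top face at z = 418 mm, on four square legs, each 42×42 mm in cross-section. The legs rest on z = 0, each flush with a corner of the seat. Four stretchers, 42 mm wide and 20 mm tall, connect adjacent legs with their undersides at z = 95 mm, each running between the inner faces of the legs it joins and aligned with the legs' outer faces on the other axis.

B is a spool: two coaxial disc flanges of radius 149 mm and thickness 25 mm, joined by a core cylinder of radius 64 mm and height 93 mm. The lower flange rests on z = 0 and the three cylinders share a vertical axis.

C is a table with a 1515×741 mm rectangular top, 26 mm thick, top surface at z = 753 mm, supported by four 68×68 mm square legs, each inset 18 mm from the nearest pair of top edges, running from the floor. Four apron rails, 68 mm thick and 119 mm tall, run between adjacent legs with their top edges flush with the underside of the top and their outer faces flush with the legs' outer faces.

The spool is on top of the stool. The table is against the stool's +x side, with their −y faces flush.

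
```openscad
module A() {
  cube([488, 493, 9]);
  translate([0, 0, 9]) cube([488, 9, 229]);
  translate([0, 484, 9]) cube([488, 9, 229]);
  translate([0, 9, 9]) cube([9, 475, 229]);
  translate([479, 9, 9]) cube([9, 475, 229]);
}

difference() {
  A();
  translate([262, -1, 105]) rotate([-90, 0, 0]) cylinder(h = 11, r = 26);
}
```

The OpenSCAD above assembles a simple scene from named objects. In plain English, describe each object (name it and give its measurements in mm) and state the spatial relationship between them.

A is an open-topped rectangular box: outside dimensions 488×493×238 mm, with a uniform wall and base thickness of 9 mm. The base is a full 488×493 slab on the floor; four walls sit on top of the base. The front and back walls (the −y and +y sides) span the full width; the two side walls fit between them.

The open box has a circular hole of radius 26 mm through its front wall, centred at (x = 262, z = 105).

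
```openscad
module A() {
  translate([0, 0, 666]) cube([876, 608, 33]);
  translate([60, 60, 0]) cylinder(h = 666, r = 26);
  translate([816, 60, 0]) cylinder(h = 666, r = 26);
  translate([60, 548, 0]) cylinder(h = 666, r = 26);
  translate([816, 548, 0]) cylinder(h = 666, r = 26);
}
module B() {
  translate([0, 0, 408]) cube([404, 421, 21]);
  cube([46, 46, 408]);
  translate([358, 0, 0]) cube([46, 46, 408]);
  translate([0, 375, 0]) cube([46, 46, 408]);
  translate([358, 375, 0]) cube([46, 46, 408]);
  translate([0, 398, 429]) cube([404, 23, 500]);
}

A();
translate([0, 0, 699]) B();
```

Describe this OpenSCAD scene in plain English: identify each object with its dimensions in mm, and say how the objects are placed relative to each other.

A is a table with a 876×608 mm rectangular top, 33 mm thick, top surface at z = 699 mm, supported by four round legs of 52 mm diameter, each leg's bounding box inset 34 mm from the nearest pair of top edges, running from the floor.

B is a chair: 404×421 mm seat, 21 mm thick, top at z = 429 mm, on four 46 mm square corner legs flush with the seat edges. A 23 mm thick backrest slab spans the full seat width, extending 500 mm above the seat top, its back face flush with the seat's +y edge.

The chair is on top of the table.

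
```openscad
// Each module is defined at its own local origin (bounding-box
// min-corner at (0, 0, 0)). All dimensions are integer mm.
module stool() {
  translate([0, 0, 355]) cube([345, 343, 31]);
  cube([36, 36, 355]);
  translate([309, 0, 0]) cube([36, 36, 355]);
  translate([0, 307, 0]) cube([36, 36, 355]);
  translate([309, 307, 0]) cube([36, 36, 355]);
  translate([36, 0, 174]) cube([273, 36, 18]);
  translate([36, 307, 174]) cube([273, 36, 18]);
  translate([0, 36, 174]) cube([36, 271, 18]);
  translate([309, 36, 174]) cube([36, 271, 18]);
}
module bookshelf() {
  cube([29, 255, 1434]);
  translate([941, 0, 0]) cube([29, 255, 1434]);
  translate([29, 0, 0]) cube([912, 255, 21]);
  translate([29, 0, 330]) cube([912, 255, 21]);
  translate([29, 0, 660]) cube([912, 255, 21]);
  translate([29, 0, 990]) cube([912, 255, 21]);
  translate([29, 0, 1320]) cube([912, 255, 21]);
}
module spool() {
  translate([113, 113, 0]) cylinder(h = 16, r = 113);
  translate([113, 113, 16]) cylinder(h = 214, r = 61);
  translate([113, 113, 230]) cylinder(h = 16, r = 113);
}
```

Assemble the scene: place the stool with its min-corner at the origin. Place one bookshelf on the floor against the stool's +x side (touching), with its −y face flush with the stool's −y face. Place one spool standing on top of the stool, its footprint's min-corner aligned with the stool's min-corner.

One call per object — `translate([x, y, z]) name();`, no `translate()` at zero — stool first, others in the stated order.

stool();
translate([345, 0, 0]) bookshelf();
translate([0, 0, 386]) spool();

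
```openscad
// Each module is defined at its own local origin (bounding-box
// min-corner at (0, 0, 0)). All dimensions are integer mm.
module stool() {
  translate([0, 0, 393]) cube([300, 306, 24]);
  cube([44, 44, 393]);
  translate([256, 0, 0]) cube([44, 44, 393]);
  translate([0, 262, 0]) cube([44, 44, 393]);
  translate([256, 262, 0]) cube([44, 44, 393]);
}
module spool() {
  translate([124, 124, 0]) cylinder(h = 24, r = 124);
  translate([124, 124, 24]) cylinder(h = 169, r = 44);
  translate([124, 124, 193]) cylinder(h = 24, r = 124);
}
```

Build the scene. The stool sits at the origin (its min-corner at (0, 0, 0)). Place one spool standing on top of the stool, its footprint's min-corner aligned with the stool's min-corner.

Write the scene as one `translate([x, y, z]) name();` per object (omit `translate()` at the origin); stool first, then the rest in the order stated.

stool();
translate([0, 0, 417]) spool();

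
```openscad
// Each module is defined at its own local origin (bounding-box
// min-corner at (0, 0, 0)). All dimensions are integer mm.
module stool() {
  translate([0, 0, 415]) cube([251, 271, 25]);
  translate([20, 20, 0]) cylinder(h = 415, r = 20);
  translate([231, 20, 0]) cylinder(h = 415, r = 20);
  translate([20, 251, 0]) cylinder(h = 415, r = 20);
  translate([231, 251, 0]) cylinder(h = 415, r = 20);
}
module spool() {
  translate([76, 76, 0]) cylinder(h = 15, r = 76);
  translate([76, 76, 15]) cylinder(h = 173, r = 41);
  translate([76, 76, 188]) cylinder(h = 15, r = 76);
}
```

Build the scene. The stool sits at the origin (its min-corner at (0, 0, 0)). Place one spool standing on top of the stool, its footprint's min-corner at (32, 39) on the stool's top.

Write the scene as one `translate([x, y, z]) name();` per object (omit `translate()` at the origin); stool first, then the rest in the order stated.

stool();
translate([32, 39, 440]) spool();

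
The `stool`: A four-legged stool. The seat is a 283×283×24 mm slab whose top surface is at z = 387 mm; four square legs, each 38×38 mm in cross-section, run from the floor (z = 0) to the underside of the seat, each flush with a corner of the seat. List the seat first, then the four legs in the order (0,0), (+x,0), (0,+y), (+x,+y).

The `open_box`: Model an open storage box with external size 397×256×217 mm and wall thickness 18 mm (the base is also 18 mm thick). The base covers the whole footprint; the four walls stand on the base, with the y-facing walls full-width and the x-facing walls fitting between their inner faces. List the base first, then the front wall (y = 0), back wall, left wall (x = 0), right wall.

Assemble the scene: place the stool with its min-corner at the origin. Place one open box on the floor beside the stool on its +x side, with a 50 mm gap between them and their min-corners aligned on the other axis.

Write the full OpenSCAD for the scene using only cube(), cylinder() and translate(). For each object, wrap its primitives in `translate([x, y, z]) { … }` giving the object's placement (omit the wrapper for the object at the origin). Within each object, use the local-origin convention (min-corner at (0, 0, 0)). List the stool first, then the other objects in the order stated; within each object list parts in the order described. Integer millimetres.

translate([0, 0, 363]) cube([283, 283, 24]);
cube([38, 38, 363]);
translate([245, 0, 0]) cube([38, 38, 363]);
translate([0, 245, 0]) cube([38, 38, 363]);
translate([245, 245, 0]) cube([38, 38, 363]);
translate([333, 0, 0]) {
  cube([397, 256, 18]);
  translate([0, 0, 18]) cube([397, 18, 199]);
  translate([0, 238, 18]) cube([397, 18, 199]);
  translate([0, 18, 18]) cube([18, 220, 199]);
  translate([379, 18, 18]) cube([18, 220, 199]);
}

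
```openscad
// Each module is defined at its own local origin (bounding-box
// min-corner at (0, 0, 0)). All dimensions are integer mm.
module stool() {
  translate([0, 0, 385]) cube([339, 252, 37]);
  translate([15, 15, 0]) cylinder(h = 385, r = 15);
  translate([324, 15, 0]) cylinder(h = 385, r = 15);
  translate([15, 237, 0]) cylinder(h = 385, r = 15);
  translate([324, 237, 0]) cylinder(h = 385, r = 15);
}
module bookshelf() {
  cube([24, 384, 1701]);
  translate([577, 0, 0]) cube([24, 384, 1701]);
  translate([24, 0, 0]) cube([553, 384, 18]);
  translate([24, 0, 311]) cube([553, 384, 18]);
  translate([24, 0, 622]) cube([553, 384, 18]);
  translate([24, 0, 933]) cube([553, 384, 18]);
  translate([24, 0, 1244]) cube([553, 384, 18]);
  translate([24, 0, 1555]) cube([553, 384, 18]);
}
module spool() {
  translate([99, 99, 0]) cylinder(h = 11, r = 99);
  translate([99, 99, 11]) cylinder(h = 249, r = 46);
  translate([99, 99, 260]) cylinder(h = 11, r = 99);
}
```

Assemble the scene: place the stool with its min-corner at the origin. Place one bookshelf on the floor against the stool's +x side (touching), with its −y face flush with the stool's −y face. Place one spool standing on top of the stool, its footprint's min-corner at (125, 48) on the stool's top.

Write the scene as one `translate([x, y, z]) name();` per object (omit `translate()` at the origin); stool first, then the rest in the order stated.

stool();
translate([339, 0, 0]) bookshelf();
translate([125, 48, 422]) spool();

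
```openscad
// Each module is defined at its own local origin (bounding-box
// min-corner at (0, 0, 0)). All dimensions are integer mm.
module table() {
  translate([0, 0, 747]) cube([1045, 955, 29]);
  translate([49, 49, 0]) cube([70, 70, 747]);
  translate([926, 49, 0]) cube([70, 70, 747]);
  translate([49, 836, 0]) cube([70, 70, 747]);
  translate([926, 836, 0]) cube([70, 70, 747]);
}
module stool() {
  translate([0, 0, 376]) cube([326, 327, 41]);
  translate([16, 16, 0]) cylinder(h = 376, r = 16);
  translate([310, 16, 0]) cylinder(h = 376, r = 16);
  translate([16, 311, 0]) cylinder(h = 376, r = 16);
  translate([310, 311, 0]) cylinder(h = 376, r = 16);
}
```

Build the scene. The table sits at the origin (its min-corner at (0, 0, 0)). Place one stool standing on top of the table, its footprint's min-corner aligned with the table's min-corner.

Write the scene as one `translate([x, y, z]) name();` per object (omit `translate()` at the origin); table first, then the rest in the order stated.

table();
translate([0, 0, 776]) stool();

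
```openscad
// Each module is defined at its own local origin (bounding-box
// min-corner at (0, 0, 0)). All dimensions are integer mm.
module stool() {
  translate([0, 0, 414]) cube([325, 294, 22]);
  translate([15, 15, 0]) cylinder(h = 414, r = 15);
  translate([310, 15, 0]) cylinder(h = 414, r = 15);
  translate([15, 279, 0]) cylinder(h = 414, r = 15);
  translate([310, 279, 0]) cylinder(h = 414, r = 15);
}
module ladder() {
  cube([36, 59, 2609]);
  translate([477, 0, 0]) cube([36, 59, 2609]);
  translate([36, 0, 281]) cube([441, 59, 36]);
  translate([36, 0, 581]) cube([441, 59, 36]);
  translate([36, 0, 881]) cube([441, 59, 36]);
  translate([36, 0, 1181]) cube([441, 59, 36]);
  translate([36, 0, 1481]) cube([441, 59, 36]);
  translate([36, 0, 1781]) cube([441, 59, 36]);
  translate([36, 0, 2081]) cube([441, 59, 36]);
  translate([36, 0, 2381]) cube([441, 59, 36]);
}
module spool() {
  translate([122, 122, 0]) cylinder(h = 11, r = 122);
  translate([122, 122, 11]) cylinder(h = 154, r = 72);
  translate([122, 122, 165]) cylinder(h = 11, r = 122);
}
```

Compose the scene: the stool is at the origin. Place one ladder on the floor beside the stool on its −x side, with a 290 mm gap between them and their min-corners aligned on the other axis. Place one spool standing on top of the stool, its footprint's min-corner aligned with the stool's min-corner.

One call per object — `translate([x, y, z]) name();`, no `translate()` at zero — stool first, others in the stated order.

stool();
translate([-803, 0, 0]) ladder();
translate([0, 0, 436]) spool();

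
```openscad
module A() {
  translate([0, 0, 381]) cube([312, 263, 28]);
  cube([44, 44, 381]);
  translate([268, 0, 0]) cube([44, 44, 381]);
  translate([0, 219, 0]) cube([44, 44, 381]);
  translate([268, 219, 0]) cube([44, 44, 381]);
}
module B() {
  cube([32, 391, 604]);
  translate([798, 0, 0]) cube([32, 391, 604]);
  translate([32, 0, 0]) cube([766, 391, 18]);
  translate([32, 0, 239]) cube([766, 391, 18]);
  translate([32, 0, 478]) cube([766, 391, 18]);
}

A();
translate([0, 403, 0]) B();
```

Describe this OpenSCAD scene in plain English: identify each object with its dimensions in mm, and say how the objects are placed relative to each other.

A is a simple wooden stool: a rectangular seat 312 mm (x) by 263 mm (y), 28 mm thick, top face at z = 409 mm, on four square legs, each 44×44 mm in cross-section. The legs rest on z = 0, each flush with a corner of the seat.

B is a bookshelf 830 mm wide overall, 391 mm deep and 604 mm tall. The two sides are 32 mm thick vertical panels. 3 horizontal shelves of 18 mm thickness span between the inner faces of the sides; the lowest shelf sits on the floor and shelves are stacked with a clear vertical gap of 221 mm between each pair.

The bookshelf is on the floor beside the stool on its +y side.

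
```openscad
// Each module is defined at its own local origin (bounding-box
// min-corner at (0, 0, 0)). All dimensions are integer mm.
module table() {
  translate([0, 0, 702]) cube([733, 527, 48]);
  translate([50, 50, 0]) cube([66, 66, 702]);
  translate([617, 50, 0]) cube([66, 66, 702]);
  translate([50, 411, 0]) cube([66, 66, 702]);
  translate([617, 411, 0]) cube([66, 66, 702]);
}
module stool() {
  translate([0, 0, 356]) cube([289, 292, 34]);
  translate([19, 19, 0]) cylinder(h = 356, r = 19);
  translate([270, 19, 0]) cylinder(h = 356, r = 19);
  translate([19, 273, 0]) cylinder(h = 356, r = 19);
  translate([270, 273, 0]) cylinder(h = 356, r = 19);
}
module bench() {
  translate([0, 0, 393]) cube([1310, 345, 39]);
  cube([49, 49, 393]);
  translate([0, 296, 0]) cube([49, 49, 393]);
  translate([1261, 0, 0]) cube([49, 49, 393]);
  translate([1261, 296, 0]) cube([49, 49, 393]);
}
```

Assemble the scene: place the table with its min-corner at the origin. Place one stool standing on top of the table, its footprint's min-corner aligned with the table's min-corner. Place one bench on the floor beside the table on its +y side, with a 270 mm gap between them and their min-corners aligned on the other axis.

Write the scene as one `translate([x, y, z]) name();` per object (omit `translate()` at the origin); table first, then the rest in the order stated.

table();
translate([0, 0, 750]) stool();
translate([0, 797, 0]) bench();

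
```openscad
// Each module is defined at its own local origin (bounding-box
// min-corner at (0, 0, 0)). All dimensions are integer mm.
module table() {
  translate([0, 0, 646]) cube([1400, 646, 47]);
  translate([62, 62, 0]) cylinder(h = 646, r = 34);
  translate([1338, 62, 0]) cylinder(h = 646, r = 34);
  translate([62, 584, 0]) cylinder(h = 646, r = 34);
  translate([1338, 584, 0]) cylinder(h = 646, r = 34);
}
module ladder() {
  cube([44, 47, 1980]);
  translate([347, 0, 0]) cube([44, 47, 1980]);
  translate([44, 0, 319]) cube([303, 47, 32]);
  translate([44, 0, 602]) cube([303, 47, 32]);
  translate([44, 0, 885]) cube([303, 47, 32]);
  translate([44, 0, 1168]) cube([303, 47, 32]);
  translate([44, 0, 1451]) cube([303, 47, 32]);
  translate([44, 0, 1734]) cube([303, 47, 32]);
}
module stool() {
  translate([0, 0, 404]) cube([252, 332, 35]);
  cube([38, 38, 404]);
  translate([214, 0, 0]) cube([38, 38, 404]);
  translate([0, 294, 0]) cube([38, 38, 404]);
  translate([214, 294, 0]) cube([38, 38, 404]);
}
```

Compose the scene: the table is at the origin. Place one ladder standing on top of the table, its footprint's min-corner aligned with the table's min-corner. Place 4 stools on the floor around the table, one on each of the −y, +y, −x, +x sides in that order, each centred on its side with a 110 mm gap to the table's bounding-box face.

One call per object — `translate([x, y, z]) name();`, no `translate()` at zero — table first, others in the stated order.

table();
translate([0, 0, 693]) ladder();
translate([574, -442, 0]) stool();
translate([574, 756, 0]) stool();
translate([-362, 157, 0]) stool();
translate([1510, 157, 0]) stool();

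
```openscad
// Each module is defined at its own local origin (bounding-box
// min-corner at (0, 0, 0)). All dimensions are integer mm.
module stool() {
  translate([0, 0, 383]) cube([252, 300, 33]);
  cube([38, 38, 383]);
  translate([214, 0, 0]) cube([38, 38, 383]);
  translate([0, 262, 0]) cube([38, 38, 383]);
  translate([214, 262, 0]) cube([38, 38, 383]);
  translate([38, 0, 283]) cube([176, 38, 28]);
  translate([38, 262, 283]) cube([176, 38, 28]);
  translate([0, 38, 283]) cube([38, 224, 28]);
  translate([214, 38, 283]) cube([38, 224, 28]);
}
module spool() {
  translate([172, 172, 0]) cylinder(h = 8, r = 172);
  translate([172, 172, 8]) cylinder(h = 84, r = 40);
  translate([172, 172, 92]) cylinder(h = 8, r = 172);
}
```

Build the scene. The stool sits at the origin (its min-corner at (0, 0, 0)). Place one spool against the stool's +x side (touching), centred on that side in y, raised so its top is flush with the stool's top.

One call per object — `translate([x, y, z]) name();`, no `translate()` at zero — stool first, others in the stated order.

stool();
translate([252, -22, 316]) spool();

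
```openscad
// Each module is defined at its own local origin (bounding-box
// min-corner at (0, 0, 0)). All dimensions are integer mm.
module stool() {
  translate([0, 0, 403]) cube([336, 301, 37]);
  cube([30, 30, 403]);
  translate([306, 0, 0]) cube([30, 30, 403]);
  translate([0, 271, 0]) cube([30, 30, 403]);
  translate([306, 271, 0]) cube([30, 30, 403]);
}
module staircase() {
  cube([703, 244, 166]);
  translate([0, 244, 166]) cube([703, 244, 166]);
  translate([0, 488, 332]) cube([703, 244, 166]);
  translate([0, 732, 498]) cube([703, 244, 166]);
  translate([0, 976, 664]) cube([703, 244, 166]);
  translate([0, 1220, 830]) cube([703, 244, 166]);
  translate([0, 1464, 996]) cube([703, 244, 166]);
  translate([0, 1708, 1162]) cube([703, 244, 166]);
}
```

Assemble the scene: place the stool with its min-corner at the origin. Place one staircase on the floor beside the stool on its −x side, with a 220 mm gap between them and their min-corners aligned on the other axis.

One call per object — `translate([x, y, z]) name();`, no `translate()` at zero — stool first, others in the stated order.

stool();
translate([-923, 0, 0]) staircase();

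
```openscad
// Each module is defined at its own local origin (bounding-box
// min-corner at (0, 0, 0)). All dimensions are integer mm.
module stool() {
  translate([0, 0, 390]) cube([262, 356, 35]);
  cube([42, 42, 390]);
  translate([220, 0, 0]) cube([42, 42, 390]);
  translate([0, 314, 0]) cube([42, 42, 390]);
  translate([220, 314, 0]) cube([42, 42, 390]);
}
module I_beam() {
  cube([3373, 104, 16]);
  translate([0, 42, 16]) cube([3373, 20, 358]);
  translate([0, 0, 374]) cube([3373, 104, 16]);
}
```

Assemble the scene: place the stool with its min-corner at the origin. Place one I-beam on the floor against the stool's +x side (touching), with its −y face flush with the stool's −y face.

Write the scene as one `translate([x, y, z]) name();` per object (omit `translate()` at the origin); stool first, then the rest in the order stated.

stool();
translate([262, 0, 0]) I_beam();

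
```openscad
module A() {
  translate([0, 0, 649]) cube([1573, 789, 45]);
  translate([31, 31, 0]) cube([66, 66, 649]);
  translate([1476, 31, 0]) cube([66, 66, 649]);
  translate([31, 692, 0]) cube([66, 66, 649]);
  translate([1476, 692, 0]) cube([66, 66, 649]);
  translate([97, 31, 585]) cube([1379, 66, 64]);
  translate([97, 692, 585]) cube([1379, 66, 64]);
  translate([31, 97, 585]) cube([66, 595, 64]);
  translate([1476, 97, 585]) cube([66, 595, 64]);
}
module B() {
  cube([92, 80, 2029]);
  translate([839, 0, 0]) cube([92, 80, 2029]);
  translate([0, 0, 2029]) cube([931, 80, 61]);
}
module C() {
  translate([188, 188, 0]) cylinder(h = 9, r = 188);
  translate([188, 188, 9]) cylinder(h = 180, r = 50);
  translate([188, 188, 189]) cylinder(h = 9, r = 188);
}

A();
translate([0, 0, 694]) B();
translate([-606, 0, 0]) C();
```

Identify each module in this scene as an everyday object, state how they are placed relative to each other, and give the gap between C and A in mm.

The spool's nearest face is 230 mm from the table's −x face.

A is a table. B is a door frame. C is a spool. The door frame is on top of the table. The spool is on the floor beside the table on its −x side. The gap between the spool and the table is 230 mm.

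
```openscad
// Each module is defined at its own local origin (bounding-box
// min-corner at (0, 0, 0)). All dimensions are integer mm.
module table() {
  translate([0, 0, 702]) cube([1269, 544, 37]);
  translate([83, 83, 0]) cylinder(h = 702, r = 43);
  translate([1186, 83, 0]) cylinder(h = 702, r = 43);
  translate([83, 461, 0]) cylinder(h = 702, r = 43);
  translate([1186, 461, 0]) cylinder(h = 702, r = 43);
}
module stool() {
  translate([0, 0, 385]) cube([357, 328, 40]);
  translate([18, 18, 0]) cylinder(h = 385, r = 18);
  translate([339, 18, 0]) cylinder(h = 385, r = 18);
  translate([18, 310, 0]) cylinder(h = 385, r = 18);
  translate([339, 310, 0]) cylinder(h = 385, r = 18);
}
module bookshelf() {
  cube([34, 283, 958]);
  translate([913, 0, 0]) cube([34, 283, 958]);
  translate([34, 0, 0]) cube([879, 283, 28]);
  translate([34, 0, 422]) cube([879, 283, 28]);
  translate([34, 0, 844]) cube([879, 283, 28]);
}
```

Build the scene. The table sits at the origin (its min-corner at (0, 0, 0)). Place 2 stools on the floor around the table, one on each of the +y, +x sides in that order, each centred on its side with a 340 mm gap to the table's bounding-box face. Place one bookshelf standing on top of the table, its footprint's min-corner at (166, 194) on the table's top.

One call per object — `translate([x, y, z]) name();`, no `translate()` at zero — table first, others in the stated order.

table();
translate([456, 884, 0]) stool();
translate([1609, 108, 0]) stool();
translate([166, 194, 739]) bookshelf();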